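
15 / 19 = 0.79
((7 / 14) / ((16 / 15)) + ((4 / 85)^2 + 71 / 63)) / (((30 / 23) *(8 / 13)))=1.99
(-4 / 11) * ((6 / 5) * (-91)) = 2184 / 55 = 39.71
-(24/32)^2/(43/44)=-99/172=-0.58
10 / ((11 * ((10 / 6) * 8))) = 3 / 44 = 0.07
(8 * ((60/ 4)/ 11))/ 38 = 60/ 209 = 0.29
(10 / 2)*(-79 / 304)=-395 / 304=-1.30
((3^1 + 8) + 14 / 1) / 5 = 5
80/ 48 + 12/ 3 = 17/ 3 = 5.67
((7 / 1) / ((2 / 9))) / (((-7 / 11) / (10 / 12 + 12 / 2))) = -1353 / 4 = -338.25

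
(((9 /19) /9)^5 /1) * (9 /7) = 9 /17332693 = 0.00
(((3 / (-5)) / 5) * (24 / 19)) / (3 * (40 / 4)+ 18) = -3 / 950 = -0.00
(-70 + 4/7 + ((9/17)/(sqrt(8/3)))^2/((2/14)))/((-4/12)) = 3335175/16184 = 206.08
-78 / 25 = -3.12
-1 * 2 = -2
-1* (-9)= 9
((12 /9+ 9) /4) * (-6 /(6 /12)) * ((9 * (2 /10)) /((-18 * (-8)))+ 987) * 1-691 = -2503071 /80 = -31288.39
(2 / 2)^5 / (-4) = -1 / 4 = -0.25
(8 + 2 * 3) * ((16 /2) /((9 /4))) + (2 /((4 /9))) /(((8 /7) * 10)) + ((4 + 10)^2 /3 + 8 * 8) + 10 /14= 1816609 /10080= 180.22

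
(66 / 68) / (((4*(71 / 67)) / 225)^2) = 7499435625 / 2742304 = 2734.72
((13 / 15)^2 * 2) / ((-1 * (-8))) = 169 / 900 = 0.19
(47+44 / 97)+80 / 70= 32997 / 679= 48.60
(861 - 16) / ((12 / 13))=10985 / 12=915.42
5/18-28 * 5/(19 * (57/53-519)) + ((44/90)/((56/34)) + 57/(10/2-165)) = 0.23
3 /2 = 1.50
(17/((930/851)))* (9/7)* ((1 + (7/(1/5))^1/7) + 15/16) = 4817511/34720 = 138.75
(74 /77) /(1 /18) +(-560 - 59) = -601.70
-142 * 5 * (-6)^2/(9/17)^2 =-820760/9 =-91195.56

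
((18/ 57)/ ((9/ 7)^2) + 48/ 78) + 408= 2726330/ 6669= 408.81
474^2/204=18723/17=1101.35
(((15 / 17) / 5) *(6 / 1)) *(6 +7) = 234 / 17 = 13.76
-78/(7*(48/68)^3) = -63869/2016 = -31.68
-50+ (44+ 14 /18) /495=-222347 /4455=-49.91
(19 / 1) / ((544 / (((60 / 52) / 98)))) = 285 / 693056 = 0.00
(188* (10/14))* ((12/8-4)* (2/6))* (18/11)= -14100/77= -183.12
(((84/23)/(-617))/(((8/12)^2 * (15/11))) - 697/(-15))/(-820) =-2472262/43637325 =-0.06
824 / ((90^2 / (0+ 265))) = 10918 / 405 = 26.96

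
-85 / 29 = -2.93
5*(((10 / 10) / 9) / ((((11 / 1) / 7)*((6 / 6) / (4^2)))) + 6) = 35.66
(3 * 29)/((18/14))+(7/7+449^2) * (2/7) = 1211033/21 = 57668.24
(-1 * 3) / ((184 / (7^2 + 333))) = -573 / 92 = -6.23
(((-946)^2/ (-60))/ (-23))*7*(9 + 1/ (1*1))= 3132206/ 69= 45394.29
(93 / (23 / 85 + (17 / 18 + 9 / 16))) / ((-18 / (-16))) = 1011840 / 21757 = 46.51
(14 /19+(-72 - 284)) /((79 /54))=-364500 /1501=-242.84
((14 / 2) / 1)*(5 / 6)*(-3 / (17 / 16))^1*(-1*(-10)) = -164.71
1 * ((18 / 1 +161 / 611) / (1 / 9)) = 100431 / 611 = 164.37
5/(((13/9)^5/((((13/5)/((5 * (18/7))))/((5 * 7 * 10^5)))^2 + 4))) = 147622500000000123201/46411625000000000000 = 3.18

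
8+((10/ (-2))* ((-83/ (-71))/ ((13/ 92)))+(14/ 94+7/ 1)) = -1137284/ 43381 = -26.22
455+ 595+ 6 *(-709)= -3204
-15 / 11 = -1.36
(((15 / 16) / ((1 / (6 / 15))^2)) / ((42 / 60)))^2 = 0.05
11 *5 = 55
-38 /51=-0.75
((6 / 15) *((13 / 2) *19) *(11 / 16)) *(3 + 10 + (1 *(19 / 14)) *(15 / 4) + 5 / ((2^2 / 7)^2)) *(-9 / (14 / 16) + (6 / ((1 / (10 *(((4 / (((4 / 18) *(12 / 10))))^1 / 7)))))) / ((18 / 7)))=1412837283 / 31360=45052.21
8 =8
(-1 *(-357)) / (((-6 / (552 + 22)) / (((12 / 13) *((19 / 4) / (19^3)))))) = -102459 / 4693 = -21.83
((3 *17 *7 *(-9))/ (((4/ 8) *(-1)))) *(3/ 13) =19278/ 13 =1482.92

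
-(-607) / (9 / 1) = 607 / 9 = 67.44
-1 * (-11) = 11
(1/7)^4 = 1/2401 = 0.00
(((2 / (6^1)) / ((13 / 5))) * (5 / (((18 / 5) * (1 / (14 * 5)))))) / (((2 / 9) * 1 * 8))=4375 / 624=7.01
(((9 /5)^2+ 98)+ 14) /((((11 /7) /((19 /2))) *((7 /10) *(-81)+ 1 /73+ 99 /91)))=-12.53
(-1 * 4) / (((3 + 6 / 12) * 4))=-2 / 7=-0.29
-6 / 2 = -3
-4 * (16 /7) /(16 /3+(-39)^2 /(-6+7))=-192 /32053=-0.01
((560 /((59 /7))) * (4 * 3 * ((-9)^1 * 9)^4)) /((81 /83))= 2074915725120 /59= 35168063137.63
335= 335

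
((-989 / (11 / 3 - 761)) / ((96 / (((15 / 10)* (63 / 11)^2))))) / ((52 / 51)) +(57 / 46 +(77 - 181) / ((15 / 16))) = -34417003983667 / 315642961920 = -109.04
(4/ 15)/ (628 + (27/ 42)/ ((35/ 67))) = 392/ 924969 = 0.00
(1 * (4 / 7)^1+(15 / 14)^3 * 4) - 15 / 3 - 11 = -7209 / 686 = -10.51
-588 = -588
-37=-37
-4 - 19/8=-51/8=-6.38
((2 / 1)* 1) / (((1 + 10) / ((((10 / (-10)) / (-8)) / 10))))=1 / 440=0.00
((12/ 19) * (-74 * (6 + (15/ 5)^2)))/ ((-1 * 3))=4440/ 19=233.68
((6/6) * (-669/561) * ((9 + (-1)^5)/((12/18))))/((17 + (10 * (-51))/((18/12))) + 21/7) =669/14960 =0.04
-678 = -678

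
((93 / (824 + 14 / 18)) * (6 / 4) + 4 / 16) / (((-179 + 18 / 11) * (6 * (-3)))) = 0.00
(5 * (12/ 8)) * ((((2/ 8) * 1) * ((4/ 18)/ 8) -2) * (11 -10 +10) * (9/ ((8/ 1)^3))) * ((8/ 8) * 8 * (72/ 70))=-12177/ 512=-23.78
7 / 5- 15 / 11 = 2 / 55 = 0.04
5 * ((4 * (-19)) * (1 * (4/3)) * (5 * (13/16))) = -2058.33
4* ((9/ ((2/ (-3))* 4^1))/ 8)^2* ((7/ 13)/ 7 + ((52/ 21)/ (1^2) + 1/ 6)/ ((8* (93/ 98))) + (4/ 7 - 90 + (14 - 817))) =-14675306301/ 23109632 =-635.03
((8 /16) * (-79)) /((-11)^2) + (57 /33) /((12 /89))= 18127 /1452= 12.48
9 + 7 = 16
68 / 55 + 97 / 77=961 / 385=2.50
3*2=6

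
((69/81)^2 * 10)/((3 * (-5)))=-1058/2187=-0.48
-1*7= -7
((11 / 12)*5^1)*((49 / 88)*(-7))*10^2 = -42875 / 24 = -1786.46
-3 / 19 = -0.16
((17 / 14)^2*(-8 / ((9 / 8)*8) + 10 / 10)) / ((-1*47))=-289 / 82908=-0.00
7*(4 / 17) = 28 / 17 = 1.65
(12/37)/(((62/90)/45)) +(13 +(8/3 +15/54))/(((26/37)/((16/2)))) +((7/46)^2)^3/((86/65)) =22164790765866790631/109343940546582144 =202.71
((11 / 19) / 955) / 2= 11 / 36290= 0.00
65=65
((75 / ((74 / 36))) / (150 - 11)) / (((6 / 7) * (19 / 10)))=15750 / 97717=0.16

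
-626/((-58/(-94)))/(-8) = 14711/116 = 126.82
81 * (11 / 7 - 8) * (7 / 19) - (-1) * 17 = -3322 / 19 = -174.84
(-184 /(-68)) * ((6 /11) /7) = 276 /1309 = 0.21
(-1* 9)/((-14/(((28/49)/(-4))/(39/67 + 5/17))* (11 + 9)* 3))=-3417/1956080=-0.00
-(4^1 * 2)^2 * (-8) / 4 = 128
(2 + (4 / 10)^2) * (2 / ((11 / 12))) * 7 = 9072 / 275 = 32.99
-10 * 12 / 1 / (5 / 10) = -240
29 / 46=0.63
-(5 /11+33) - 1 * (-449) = 4571 /11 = 415.55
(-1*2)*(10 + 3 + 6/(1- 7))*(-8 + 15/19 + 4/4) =2832/19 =149.05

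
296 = 296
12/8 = 3/2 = 1.50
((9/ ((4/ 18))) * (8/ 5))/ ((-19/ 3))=-972/ 95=-10.23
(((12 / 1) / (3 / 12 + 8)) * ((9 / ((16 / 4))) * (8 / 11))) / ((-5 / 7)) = -2016 / 605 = -3.33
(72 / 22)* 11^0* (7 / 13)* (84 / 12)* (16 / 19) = 28224 / 2717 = 10.39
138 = 138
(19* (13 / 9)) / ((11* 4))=247 / 396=0.62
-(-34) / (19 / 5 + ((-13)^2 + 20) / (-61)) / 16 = 5185 / 1712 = 3.03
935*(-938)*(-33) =28941990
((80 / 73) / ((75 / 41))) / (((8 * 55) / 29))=2378 / 60225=0.04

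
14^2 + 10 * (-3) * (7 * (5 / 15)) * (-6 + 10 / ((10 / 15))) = -434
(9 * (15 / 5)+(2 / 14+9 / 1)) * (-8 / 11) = -184 / 7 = -26.29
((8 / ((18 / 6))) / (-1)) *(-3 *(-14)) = -112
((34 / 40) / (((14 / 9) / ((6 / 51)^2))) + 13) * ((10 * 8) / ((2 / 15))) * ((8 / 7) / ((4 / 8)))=17838.94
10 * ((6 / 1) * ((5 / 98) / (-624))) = -25 / 5096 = -0.00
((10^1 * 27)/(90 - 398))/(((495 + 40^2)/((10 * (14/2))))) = -135/4609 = -0.03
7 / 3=2.33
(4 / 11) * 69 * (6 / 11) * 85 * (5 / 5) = 140760 / 121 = 1163.31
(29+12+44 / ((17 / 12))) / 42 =175 / 102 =1.72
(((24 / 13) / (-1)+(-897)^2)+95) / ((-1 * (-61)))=10461128 / 793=13191.84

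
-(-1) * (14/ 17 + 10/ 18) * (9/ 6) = 211/ 102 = 2.07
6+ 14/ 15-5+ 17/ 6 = 143/ 30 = 4.77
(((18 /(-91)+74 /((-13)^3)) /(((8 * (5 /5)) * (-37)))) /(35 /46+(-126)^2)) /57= 20470 /23687782786941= 0.00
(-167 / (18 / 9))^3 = -4657463 / 8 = -582182.88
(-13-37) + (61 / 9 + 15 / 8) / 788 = -2836177 / 56736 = -49.99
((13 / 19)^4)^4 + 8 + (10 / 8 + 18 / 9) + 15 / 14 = 99530919345886431885493 / 8076359579893392695068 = 12.32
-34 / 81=-0.42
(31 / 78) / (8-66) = -31 / 4524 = -0.01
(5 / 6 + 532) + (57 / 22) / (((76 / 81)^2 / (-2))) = 5286335 / 10032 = 526.95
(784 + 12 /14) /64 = 2747 /224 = 12.26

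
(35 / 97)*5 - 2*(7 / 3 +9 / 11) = -4.50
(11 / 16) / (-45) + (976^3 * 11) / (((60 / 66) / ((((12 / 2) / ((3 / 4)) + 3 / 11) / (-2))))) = -46532194508.82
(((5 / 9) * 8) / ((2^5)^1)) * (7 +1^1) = 10 / 9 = 1.11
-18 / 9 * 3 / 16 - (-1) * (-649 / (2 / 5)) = -12983 / 8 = -1622.88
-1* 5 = -5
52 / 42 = 26 / 21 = 1.24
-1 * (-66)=66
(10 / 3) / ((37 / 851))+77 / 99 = 697 / 9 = 77.44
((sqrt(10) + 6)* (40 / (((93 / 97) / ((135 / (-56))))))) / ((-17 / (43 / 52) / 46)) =2061.92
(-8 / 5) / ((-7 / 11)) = 2.51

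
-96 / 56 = -12 / 7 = -1.71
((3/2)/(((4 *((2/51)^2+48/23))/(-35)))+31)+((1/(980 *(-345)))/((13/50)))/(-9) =1954443602509/79077424608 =24.72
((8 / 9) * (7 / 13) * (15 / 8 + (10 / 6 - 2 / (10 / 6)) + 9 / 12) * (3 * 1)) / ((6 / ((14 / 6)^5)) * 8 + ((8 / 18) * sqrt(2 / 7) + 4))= 7747786306953 / 8171287237100 - 104798317379 * sqrt(14) / 8171287237100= 0.90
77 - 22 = 55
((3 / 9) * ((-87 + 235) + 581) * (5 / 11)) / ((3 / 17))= 6885 / 11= 625.91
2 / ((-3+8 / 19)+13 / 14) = -532 / 439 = -1.21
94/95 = 0.99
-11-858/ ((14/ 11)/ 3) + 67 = -13765/ 7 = -1966.43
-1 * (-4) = 4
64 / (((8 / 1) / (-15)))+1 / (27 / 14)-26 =-3928 / 27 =-145.48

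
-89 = -89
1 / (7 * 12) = 1 / 84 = 0.01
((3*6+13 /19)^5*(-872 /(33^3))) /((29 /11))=-4916524981475000 /234593047557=-20957.68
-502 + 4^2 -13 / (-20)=-9707 / 20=-485.35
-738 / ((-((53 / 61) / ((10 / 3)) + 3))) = 226.33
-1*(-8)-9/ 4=23/ 4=5.75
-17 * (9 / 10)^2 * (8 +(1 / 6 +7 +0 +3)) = -50031 / 200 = -250.16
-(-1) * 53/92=53/92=0.58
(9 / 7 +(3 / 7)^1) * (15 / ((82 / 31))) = 2790 / 287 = 9.72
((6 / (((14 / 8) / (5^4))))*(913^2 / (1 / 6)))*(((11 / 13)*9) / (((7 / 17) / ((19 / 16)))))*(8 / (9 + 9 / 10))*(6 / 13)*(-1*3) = -2180866574700000 / 8281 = -263357876427.97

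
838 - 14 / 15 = 12556 / 15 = 837.07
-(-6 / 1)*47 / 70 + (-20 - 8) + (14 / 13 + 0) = -10417 / 455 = -22.89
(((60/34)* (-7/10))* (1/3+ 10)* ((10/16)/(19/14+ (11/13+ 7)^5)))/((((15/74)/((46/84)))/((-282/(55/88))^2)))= -9693525236997056/65695805981375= -147.55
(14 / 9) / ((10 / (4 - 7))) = -7 / 15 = -0.47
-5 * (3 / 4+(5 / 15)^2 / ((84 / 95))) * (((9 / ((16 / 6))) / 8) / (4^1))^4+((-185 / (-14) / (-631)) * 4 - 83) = -3152363341562067 / 37941741092864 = -83.08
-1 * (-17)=17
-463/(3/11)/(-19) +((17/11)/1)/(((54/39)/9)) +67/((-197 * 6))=12270334/123519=99.34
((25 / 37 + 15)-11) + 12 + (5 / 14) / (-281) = 2427093 / 145558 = 16.67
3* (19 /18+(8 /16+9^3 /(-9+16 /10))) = -32287 /111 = -290.87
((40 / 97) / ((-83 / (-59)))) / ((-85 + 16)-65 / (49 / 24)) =-115640 / 39779991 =-0.00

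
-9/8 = -1.12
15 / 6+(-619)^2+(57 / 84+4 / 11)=118014679 / 308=383164.54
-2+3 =1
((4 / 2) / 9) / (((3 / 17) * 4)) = 17 / 54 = 0.31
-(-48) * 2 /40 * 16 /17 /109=192 /9265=0.02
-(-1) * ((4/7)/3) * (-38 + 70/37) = -5344/777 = -6.88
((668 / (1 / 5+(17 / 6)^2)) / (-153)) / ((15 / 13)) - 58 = -4415534 / 75531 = -58.46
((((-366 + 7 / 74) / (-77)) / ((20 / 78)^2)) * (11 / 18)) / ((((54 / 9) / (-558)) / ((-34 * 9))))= 65112088977 / 51800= 1256990.13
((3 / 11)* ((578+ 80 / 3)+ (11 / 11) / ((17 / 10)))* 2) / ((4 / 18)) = 277812 / 187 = 1485.63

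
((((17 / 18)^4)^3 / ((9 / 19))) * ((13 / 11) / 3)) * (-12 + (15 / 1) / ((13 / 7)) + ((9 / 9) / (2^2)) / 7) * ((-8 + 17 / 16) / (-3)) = -3.77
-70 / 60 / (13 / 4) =-14 / 39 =-0.36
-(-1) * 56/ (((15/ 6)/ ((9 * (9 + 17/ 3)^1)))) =14784/ 5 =2956.80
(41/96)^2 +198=198.18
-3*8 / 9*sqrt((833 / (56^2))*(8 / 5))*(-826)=1652*sqrt(170) / 15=1435.96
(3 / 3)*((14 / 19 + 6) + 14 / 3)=650 / 57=11.40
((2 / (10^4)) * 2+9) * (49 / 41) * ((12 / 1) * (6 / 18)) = 1102549 / 25625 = 43.03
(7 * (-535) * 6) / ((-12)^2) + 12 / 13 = -48397 / 312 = -155.12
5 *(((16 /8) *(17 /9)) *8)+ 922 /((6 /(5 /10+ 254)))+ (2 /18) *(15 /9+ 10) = 2120071 /54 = 39260.57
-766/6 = -383/3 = -127.67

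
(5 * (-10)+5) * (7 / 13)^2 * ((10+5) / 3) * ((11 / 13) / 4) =-121275 / 8788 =-13.80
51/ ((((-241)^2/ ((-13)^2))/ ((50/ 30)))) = 14365/ 58081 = 0.25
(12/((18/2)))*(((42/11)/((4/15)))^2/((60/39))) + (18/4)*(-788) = -1630269/484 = -3368.32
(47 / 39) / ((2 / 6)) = 47 / 13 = 3.62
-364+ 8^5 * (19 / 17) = 616404 / 17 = 36259.06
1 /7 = 0.14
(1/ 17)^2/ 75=0.00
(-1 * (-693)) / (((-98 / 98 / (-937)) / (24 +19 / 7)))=17346681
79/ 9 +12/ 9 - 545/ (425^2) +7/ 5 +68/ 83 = 332658727/ 26985375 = 12.33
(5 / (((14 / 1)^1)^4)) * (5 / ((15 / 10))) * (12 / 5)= 5 / 4802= 0.00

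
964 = 964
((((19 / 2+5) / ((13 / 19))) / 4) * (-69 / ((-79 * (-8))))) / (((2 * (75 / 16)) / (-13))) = 12673 / 15800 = 0.80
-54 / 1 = -54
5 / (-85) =-1 / 17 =-0.06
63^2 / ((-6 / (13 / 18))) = -1911 / 4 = -477.75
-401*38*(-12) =182856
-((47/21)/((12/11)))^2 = -267289/63504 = -4.21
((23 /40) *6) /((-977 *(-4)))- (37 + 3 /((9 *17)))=-147562561 /3986160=-37.02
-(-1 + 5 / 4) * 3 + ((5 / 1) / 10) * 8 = 13 / 4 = 3.25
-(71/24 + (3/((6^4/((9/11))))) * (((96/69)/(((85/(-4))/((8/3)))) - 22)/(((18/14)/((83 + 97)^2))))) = 108939989/103224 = 1055.37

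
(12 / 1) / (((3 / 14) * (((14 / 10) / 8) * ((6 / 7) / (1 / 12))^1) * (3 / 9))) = 280 / 3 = 93.33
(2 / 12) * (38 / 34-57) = -475 / 51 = -9.31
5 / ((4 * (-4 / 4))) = -5 / 4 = -1.25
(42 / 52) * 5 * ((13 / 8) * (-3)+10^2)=79905 / 208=384.16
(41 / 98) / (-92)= -41 / 9016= -0.00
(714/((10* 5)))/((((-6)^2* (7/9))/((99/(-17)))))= -297/100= -2.97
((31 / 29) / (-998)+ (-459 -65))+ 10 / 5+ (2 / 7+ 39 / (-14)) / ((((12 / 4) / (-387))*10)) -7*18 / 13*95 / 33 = -4284828553 / 8277412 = -517.65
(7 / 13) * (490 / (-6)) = -1715 / 39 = -43.97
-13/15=-0.87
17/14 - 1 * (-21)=311/14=22.21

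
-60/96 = -5/8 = -0.62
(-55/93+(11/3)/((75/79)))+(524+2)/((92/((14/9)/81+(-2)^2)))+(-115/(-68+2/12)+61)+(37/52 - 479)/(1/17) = -2211651213076577/275014010700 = -8041.96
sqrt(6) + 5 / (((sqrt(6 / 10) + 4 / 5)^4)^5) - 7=-7 + 476837158203125 / (sqrt(15) + 4)^20 + sqrt(6)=-4.55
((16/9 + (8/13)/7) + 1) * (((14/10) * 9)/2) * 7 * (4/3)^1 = 32858/195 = 168.50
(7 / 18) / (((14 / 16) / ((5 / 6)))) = 10 / 27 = 0.37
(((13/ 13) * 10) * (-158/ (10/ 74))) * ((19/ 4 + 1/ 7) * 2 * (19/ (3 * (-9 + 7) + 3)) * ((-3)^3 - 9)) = -182605656/ 7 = -26086522.29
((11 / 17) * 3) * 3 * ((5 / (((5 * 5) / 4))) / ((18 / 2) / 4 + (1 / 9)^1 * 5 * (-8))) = -14256 / 6715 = -2.12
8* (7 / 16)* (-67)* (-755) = 354095 / 2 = 177047.50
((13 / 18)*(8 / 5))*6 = 104 / 15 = 6.93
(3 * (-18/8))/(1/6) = -81/2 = -40.50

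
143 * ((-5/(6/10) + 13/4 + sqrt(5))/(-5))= 8723/60 - 143 * sqrt(5)/5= 81.43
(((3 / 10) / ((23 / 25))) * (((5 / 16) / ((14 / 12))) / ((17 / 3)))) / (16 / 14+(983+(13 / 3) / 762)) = 154305 / 9852164632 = 0.00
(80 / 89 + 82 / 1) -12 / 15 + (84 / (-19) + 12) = 758226 / 8455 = 89.68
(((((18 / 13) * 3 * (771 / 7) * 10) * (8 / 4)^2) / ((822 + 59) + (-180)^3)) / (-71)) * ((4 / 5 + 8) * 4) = 0.00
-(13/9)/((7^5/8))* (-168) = 832/7203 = 0.12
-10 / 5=-2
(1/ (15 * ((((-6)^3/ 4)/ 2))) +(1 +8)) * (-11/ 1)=-40084/ 405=-98.97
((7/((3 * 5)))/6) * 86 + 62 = 3091/45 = 68.69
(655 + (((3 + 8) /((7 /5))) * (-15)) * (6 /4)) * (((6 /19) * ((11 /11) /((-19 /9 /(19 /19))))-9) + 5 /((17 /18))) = -158410395 /85918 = -1843.74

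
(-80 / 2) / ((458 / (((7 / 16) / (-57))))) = 35 / 52212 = 0.00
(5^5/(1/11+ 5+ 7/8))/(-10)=-1100/21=-52.38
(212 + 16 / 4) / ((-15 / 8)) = -576 / 5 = -115.20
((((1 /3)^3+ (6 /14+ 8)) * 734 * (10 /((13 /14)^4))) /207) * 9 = 64451072000 /17736381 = 3633.83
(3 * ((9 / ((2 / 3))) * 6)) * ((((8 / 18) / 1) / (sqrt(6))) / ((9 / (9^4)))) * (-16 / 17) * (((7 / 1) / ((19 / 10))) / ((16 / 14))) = -12859560 * sqrt(6) / 323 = -97521.24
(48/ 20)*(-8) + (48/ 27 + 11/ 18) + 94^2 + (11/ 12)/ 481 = 763565539/ 86580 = 8819.19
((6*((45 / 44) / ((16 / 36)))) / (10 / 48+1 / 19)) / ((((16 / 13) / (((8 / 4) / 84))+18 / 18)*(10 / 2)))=180063 / 896665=0.20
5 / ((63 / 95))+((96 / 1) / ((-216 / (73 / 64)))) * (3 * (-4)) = 3433 / 252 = 13.62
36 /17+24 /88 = 447 /187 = 2.39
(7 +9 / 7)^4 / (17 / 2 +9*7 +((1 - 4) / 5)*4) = 113164960 / 1659091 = 68.21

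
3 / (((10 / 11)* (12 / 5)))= 11 / 8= 1.38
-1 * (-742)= 742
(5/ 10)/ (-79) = -1/ 158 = -0.01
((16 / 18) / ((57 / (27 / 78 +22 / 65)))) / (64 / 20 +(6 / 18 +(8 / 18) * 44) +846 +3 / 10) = 712 / 57979545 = 0.00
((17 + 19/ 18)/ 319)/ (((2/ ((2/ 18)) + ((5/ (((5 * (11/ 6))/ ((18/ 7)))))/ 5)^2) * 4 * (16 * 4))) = 4379375/ 358095541248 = 0.00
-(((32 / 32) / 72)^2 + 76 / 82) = -197033 / 212544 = -0.93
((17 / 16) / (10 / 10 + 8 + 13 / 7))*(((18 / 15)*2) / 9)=119 / 4560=0.03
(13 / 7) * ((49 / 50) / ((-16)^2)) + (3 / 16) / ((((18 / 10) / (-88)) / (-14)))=4928273 / 38400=128.34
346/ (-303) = -346/ 303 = -1.14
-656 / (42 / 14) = -656 / 3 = -218.67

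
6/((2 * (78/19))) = 19/26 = 0.73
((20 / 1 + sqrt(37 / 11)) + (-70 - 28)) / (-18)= 13 / 3 - sqrt(407) / 198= 4.23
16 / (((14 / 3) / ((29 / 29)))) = 24 / 7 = 3.43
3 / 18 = 0.17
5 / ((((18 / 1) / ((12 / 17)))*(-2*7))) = -5 / 357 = -0.01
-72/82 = -36/41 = -0.88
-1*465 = -465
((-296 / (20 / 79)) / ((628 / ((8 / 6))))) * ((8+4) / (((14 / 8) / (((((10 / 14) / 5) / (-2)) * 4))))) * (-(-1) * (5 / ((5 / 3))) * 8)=4489728 / 38465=116.72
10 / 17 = 0.59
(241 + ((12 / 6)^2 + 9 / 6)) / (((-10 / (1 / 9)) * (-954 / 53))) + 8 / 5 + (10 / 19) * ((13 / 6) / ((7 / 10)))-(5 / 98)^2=499380313 / 147805560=3.38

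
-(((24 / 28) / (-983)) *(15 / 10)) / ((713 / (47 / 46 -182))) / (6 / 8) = -49950 / 112841519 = -0.00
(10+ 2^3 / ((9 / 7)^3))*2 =20068 / 729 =27.53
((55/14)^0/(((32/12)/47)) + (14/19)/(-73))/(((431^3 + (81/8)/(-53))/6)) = 62154690/47084084138861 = 0.00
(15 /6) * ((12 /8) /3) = 5 /4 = 1.25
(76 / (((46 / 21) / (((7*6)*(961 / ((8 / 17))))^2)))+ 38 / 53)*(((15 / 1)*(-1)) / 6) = -12445202776107775 / 19504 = -638084637823.41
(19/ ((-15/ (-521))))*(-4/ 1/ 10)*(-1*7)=138586/ 75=1847.81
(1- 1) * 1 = 0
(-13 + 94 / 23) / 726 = -205 / 16698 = -0.01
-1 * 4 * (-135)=540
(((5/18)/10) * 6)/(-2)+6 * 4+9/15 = 1471/60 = 24.52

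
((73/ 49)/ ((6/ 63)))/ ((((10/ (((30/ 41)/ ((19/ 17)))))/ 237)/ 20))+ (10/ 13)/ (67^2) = 1544740773740/ 318220721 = 4854.31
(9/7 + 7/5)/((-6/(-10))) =4.48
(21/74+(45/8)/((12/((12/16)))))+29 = 140353/4736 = 29.64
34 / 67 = 0.51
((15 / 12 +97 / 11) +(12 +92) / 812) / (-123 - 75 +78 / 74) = -3369701 / 65087484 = -0.05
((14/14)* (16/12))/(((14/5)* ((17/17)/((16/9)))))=160/189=0.85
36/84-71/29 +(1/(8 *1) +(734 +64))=1292875/1624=796.11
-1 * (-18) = 18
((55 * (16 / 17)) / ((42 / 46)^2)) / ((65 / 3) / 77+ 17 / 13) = 16642340 / 425901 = 39.08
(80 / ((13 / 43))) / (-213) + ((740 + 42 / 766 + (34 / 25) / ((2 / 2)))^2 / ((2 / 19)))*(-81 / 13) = -16520315717471767663 / 507727301250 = -32537773.09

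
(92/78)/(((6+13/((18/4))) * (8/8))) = 69/520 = 0.13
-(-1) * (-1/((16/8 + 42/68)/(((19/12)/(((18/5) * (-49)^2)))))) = -1615/23078412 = -0.00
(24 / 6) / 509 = 4 / 509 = 0.01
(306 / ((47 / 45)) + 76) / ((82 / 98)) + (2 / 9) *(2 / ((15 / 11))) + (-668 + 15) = -55072567 / 260145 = -211.70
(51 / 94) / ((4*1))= 0.14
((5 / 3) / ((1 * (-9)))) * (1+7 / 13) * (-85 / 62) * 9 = 3.52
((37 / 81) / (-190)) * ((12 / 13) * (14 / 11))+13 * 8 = 38145644 / 366795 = 104.00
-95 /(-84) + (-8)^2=5471 /84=65.13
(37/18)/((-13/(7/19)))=-259/4446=-0.06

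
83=83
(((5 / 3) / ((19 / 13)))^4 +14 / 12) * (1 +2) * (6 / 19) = 60331919 / 22284891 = 2.71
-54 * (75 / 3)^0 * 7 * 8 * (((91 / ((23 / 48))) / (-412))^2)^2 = -4300038463279104 / 31496351089921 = -136.52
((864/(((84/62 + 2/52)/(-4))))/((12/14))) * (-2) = 6499584/1123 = 5787.70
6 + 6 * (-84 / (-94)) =534 / 47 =11.36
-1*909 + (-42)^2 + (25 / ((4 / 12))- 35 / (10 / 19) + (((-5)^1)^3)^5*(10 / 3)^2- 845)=-6103515624667 / 18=-339084201370.39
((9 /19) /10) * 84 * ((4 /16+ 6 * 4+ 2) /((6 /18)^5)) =964467 /38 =25380.71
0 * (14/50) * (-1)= 0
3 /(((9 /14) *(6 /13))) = 10.11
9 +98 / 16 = 121 / 8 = 15.12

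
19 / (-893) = -0.02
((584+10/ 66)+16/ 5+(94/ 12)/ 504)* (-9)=-97690889/ 18480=-5286.30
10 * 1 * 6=60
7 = 7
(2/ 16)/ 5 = 1/ 40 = 0.02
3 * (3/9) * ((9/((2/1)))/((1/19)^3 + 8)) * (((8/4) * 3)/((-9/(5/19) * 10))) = -361/36582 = -0.01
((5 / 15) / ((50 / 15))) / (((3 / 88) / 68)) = 2992 / 15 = 199.47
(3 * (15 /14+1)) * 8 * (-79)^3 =-171577572 /7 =-24511081.71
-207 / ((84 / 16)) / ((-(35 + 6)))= 276 / 287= 0.96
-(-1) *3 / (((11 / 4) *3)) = 4 / 11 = 0.36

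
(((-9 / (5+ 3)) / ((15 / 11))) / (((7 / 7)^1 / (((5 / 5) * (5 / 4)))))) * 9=-297 / 32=-9.28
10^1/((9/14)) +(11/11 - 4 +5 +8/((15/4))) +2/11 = 19.87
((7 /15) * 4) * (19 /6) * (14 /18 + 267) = 128212 /81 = 1582.86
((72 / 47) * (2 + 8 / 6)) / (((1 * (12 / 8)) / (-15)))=-2400 / 47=-51.06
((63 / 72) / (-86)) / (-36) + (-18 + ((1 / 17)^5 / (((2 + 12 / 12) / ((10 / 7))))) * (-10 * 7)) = -632997213769 / 35167018176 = -18.00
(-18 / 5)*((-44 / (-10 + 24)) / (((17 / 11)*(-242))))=-18 / 595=-0.03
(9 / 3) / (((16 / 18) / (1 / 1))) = 27 / 8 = 3.38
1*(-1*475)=-475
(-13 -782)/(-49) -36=-19.78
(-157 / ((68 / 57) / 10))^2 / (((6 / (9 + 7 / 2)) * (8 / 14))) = 116790043125 / 18496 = 6314340.57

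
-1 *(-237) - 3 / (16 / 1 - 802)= 62095 / 262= 237.00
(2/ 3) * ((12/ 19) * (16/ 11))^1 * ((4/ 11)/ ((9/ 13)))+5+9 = 296330/ 20691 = 14.32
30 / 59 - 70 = -4100 / 59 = -69.49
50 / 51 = 0.98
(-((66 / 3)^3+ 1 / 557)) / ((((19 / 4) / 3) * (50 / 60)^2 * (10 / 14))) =-17935153488 / 1322875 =-13557.71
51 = 51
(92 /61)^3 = 778688 /226981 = 3.43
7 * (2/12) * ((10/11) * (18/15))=14/11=1.27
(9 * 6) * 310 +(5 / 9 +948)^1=159197 / 9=17688.56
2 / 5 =0.40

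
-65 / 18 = -3.61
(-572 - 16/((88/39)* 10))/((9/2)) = -62998/495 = -127.27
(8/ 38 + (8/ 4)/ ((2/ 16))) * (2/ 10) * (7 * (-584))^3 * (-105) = 23256752529731.37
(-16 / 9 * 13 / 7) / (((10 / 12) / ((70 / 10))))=-416 / 15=-27.73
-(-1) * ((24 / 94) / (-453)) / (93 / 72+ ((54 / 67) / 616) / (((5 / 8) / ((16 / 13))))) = -32192160 / 73923210737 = -0.00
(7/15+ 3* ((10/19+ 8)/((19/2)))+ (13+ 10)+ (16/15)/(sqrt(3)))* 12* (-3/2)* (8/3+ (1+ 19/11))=-50428112/19855 - 5696* sqrt(3)/165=-2599.61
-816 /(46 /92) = -1632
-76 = -76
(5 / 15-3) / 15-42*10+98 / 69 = -433414 / 1035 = -418.76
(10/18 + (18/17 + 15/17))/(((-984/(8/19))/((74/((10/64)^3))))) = -926285824/44695125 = -20.72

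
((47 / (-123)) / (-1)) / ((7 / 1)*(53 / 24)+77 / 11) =376 / 22099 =0.02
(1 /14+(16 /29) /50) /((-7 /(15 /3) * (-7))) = 837 /99470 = 0.01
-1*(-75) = 75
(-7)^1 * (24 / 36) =-14 / 3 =-4.67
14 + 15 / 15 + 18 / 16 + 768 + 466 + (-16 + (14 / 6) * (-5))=29339 / 24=1222.46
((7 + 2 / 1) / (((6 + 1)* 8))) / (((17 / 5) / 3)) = 135 / 952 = 0.14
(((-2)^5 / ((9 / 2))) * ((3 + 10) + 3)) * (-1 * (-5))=-5120 / 9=-568.89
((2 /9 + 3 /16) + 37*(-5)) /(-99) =26581 /14256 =1.86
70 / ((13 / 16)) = 1120 / 13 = 86.15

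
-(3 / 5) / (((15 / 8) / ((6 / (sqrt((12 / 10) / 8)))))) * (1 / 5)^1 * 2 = -64 * sqrt(15) / 125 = -1.98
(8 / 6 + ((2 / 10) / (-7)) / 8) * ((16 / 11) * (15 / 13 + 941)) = 1822.31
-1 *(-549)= 549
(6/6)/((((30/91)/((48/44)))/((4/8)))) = 91/55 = 1.65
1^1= 1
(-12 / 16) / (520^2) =-3 / 1081600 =-0.00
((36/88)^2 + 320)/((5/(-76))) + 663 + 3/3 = -2542539/605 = -4202.54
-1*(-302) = 302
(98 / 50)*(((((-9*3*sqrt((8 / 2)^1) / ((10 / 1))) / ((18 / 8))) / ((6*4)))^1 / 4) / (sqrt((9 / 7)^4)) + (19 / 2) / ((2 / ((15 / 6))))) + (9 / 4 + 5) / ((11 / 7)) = 6205591 / 222750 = 27.86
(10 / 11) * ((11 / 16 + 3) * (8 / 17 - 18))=-43955 / 748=-58.76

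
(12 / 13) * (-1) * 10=-120 / 13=-9.23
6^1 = 6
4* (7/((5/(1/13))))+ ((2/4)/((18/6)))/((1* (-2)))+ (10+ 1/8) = 16337/1560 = 10.47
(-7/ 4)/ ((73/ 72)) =-126/ 73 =-1.73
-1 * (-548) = 548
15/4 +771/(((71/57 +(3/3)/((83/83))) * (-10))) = -39147/1280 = -30.58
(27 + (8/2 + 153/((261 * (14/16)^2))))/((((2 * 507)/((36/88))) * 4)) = 135417/42266224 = 0.00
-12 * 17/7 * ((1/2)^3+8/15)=-1343/70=-19.19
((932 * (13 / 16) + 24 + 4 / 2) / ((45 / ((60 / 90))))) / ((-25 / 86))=-134719 / 3375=-39.92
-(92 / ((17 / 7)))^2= -414736 / 289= -1435.07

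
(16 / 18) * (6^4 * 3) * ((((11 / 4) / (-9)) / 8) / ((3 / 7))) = -308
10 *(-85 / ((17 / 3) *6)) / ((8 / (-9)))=225 / 8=28.12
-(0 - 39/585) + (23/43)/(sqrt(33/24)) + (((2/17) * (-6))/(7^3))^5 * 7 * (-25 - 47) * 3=962979778352378273/14444696663192438895 + 46 * sqrt(22)/473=0.52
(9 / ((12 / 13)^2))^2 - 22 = 22929 / 256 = 89.57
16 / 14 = 8 / 7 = 1.14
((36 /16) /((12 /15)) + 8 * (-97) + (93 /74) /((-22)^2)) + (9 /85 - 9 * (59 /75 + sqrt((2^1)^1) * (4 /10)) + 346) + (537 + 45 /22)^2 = 8832779551327 /30443600 - 18 * sqrt(2) /5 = 290130.75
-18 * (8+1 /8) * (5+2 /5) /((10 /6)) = -9477 /20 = -473.85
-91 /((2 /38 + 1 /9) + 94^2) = -15561 /1510984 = -0.01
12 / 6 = 2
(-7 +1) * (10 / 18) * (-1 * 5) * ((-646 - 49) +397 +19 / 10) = -4935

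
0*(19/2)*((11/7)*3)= 0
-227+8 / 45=-10207 / 45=-226.82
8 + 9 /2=25 /2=12.50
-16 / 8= -2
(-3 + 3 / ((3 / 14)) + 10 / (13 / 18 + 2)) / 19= 0.77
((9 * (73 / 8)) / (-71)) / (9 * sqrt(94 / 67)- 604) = 5913 * sqrt(6298) / 13879112944 +6646869 / 3469778236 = 0.00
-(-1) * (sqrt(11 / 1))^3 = 11 * sqrt(11) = 36.48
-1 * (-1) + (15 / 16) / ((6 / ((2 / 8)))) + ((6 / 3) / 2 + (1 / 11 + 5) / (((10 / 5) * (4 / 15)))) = 16311 / 1408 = 11.58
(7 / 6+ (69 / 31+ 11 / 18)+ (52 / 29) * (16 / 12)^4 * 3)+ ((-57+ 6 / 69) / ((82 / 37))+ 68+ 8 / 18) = 2919274649 / 45778878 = 63.77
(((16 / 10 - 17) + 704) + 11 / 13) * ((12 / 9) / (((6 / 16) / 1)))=478016 / 195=2451.36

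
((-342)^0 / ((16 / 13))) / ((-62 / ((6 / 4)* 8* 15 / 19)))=-585 / 4712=-0.12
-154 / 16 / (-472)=77 / 3776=0.02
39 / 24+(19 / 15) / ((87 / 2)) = 1.65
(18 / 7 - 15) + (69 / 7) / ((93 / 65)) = -1202 / 217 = -5.54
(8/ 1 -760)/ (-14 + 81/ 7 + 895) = -658/ 781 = -0.84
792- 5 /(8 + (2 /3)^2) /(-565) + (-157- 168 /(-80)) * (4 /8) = 15341411 /21470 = 714.55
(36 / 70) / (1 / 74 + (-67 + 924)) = 1332 / 2219665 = 0.00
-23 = -23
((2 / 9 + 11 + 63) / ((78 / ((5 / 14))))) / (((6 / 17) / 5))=70975 / 14742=4.81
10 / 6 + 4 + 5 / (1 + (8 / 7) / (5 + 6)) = 520 / 51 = 10.20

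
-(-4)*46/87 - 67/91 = 10915/7917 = 1.38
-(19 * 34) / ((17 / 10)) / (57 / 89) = -1780 / 3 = -593.33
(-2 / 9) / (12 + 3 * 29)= -2 / 891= -0.00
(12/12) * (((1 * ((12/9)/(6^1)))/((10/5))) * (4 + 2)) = 2/3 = 0.67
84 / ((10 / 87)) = 3654 / 5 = 730.80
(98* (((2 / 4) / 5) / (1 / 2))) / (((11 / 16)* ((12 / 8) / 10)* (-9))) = -6272 / 297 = -21.12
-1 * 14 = -14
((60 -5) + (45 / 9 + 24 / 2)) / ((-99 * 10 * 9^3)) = -4 / 40095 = -0.00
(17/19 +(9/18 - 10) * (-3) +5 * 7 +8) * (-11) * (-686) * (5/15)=182096.89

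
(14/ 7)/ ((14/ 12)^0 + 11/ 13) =13/ 12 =1.08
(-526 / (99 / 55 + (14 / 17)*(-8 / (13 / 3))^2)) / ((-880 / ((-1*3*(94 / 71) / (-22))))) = 0.02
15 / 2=7.50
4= 4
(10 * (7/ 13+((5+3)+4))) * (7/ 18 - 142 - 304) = -55872.78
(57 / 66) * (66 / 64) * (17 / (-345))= -323 / 7360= -0.04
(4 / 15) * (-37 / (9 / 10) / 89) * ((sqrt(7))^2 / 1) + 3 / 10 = -13511 / 24030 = -0.56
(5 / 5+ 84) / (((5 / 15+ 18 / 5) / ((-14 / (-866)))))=8925 / 25547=0.35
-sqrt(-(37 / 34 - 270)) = -sqrt(310862) / 34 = -16.40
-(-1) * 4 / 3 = 4 / 3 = 1.33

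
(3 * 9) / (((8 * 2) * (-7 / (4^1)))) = -27 / 28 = -0.96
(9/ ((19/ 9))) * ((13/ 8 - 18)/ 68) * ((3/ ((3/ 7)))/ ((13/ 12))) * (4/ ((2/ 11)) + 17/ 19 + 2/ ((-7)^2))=-679730049/ 4467736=-152.14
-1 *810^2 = -656100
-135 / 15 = -9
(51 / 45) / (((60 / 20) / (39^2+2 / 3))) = 15521 / 27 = 574.85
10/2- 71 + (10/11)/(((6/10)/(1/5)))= -2168/33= -65.70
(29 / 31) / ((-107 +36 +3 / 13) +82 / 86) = -16211 / 1209837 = -0.01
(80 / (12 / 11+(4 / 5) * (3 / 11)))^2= 302500 / 81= 3734.57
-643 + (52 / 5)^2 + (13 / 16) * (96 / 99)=-440593 / 825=-534.05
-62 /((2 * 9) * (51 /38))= -1178 /459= -2.57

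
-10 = -10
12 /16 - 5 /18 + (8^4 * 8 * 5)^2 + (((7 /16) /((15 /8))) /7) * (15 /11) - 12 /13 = 26843545599.59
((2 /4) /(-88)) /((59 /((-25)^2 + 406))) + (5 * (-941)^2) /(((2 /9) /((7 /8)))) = 17432907.09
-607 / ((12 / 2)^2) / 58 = -607 / 2088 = -0.29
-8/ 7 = -1.14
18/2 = 9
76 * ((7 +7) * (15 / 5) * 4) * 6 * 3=229824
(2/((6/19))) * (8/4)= 38/3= 12.67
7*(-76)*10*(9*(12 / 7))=-82080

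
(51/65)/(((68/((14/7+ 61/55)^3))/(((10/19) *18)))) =7105563/2162875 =3.29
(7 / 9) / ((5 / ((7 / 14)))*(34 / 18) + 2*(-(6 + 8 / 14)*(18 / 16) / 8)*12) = -196 / 829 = -0.24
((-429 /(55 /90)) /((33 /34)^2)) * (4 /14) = -180336 /847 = -212.91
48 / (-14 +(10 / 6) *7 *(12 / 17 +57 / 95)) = 272 / 7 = 38.86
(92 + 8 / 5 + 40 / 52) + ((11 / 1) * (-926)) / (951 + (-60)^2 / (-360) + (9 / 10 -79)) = 46309386 / 560885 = 82.56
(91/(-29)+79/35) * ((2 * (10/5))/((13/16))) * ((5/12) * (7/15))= -4768/5655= -0.84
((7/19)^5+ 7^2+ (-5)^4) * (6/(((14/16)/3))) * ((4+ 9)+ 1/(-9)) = 3097492381248/17332693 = 178708.09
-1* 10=-10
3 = 3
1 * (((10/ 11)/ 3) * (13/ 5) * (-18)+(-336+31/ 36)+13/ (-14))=-970891/ 2772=-350.25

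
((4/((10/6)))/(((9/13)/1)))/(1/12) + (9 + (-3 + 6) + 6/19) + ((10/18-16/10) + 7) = 10238/171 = 59.87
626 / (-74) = -313 / 37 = -8.46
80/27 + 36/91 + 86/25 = 417602/61425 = 6.80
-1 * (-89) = 89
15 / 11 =1.36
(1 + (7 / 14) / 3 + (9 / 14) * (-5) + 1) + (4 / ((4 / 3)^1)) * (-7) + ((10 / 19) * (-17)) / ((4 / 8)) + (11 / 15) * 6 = -70907 / 1995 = -35.54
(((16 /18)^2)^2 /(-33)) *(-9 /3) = 4096 /72171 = 0.06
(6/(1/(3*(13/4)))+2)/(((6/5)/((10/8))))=63.02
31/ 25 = 1.24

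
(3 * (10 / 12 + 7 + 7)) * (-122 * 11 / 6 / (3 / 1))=-59719 / 18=-3317.72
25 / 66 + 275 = 18175 / 66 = 275.38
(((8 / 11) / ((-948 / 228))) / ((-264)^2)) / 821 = -19 / 6215567688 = -0.00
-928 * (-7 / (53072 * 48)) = 0.00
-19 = -19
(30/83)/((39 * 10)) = 1/1079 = 0.00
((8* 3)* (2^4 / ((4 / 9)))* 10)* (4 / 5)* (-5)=-34560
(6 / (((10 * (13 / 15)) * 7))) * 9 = 81 / 91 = 0.89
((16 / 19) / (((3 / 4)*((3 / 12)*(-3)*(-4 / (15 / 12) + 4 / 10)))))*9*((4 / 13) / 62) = 1280 / 53599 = 0.02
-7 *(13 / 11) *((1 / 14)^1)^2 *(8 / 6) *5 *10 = -650 / 231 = -2.81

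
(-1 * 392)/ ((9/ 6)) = -784/ 3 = -261.33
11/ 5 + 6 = 41/ 5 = 8.20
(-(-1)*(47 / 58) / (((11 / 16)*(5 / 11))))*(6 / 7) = 2256 / 1015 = 2.22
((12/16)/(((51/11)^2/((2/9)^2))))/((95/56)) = 6776/6671565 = 0.00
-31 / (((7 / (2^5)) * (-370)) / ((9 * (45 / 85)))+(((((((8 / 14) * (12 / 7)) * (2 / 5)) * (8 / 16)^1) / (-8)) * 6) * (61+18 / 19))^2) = -870574748400 / 1849777168289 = -0.47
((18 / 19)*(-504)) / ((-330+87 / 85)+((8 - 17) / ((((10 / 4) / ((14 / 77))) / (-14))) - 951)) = 282744 / 752533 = 0.38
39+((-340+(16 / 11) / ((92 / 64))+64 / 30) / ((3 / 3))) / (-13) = 3202429 / 49335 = 64.91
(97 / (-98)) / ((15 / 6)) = -97 / 245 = -0.40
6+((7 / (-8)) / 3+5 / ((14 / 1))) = 1019 / 168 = 6.07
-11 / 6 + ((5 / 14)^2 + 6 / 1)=2525 / 588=4.29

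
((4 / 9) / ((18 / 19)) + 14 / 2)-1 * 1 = 524 / 81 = 6.47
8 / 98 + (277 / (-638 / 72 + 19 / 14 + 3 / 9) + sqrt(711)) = -3413168 / 88543 + 3 * sqrt(79) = -11.88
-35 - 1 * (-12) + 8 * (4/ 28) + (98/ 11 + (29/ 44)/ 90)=-358717/ 27720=-12.94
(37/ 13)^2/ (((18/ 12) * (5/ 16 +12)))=43808/ 99879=0.44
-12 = -12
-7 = -7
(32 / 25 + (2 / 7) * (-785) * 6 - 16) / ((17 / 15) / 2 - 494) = 1428456 / 518105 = 2.76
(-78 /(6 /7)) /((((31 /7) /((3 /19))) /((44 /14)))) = -6006 /589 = -10.20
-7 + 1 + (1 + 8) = 3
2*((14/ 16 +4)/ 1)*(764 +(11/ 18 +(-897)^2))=188457425/ 24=7852392.71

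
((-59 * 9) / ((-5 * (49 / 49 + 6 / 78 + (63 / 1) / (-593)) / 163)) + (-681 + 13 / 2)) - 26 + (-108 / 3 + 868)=17964.91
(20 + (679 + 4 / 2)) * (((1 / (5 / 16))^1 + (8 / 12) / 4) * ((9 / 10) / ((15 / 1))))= 70801 / 500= 141.60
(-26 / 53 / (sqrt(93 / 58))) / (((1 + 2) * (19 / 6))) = -52 * sqrt(5394) / 93651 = -0.04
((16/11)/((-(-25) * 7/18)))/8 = 36/1925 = 0.02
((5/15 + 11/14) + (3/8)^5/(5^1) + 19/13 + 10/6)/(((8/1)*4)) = 63346273/477102080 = 0.13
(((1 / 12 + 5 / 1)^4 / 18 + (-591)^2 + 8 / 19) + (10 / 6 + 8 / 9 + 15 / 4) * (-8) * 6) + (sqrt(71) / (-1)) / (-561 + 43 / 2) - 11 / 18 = 2 * sqrt(71) / 1079 + 2475115557379 / 7091712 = 349015.25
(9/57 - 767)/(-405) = 2914/1539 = 1.89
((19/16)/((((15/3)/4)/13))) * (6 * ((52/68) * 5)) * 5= 48165/34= 1416.62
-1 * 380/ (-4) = 95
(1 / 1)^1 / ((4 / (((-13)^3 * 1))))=-549.25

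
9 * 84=756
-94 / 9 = -10.44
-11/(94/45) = -495/94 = -5.27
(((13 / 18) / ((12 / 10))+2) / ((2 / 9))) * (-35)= -9835 / 24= -409.79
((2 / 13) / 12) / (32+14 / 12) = 1 / 2587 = 0.00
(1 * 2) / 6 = 1 / 3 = 0.33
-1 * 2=-2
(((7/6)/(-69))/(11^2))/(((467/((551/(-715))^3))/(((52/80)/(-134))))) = -1170989057/1762837007444370000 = -0.00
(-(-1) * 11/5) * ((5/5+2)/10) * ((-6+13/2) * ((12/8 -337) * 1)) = -22143/200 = -110.72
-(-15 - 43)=58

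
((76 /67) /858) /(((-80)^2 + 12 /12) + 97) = 1 /4915053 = 0.00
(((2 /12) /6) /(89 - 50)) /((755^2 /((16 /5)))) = 4 /1000393875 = 0.00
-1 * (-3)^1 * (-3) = -9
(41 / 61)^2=1681 / 3721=0.45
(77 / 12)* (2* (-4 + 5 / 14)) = -187 / 4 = -46.75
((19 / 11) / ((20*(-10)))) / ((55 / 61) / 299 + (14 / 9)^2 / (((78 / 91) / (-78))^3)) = 28069821 / 5926577279631800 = 0.00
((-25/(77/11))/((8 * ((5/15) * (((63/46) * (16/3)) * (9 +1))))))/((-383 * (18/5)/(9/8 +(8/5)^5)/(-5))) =-953741/1235404800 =-0.00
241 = 241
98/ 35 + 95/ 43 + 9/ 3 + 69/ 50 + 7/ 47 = 963839/ 101050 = 9.54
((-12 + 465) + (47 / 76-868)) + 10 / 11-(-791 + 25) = 294713 / 836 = 352.53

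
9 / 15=3 / 5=0.60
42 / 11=3.82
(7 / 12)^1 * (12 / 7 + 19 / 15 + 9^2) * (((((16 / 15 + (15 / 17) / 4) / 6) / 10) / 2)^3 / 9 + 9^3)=53046213645601461848473 / 1485351613440000000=35712.90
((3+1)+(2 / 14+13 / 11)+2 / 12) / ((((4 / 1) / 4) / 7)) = 2537 / 66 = 38.44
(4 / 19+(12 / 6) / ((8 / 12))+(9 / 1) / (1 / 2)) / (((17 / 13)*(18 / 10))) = 26195 / 2907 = 9.01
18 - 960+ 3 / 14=-13185 / 14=-941.79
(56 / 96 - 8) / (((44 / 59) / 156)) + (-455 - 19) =-89119 / 44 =-2025.43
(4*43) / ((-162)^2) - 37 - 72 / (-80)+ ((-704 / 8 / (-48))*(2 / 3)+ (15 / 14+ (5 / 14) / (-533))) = -8274046681 / 244790910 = -33.80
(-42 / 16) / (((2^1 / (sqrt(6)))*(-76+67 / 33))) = 693*sqrt(6) / 39056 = 0.04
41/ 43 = 0.95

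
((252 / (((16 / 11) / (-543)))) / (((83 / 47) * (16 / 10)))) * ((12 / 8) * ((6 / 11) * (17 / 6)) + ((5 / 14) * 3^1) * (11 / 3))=-552402045 / 2656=-207982.70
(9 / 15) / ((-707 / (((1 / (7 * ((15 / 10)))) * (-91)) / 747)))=26 / 2640645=0.00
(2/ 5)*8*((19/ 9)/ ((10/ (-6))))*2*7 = -4256/ 75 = -56.75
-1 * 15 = -15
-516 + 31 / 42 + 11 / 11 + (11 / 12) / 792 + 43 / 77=-513.70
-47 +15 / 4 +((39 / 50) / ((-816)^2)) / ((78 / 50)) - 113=-208079999 / 1331712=-156.25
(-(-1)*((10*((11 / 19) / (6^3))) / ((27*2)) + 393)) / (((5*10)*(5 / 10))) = 43547599 / 2770200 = 15.72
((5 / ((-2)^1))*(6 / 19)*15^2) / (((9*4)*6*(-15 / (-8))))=-25 / 57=-0.44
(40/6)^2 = 400/9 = 44.44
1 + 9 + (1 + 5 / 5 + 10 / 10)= 13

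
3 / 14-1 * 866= -12121 / 14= -865.79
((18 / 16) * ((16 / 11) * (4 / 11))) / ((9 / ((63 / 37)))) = 504 / 4477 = 0.11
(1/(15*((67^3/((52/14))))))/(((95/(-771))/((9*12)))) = -721656/1000036975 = -0.00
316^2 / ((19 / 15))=1497840 / 19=78833.68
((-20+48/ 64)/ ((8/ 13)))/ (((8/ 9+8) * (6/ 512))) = -3003/ 10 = -300.30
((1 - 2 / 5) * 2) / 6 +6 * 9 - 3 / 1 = 256 / 5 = 51.20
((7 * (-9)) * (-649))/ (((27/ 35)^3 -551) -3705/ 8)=-14024241000/ 347687411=-40.34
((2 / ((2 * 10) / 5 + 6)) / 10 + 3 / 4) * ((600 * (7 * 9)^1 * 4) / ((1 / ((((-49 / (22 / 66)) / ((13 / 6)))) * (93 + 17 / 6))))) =-9840738600 / 13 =-756979892.31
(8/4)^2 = 4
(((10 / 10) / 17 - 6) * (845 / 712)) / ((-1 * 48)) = 85345 / 580992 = 0.15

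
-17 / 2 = -8.50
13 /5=2.60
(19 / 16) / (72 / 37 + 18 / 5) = 185 / 864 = 0.21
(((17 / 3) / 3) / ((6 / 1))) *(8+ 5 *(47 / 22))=2329 / 396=5.88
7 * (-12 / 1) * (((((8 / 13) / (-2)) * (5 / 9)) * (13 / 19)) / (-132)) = -140 / 1881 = -0.07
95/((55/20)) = 380/11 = 34.55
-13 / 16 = -0.81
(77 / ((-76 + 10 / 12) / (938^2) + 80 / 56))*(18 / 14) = 522627336 / 7541069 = 69.30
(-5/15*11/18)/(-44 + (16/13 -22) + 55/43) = 0.00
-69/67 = -1.03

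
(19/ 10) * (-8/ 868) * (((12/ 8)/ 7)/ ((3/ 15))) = -57/ 3038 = -0.02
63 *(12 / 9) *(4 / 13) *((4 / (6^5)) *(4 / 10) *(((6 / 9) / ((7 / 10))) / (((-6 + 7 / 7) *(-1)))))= 16 / 15795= 0.00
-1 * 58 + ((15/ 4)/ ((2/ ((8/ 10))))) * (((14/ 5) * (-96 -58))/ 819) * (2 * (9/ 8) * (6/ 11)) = -3833/ 65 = -58.97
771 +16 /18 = 6947 /9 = 771.89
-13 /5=-2.60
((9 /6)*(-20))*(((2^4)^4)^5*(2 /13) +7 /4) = -145071098353755500964742485 /26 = -5579657628990596190951634.00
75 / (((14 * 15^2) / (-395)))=-395 / 42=-9.40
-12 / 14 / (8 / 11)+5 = 3.82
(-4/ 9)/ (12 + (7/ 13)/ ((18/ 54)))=-52/ 1593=-0.03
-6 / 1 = -6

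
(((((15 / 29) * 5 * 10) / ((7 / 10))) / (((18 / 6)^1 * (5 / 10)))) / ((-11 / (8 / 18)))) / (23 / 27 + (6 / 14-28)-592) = 30000 / 18651611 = 0.00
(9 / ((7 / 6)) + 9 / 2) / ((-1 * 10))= -171 / 140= -1.22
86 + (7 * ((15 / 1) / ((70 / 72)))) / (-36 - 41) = 6514 / 77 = 84.60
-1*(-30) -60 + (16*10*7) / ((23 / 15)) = 16110 / 23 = 700.43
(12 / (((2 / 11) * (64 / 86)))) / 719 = 1419 / 11504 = 0.12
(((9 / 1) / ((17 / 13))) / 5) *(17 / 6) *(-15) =-117 / 2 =-58.50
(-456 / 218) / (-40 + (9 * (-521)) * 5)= 228 / 2559865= 0.00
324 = 324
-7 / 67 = -0.10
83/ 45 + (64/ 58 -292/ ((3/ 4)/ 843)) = -428307593/ 1305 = -328205.05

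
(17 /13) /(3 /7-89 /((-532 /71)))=9044 /85111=0.11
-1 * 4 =-4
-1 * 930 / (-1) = 930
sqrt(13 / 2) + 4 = sqrt(26) / 2 + 4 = 6.55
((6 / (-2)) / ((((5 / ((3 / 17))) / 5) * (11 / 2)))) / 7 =-0.01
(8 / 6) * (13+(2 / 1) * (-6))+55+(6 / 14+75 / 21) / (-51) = 2869 / 51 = 56.25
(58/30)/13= 29/195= 0.15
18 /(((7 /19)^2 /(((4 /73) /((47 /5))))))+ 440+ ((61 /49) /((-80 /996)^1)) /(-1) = 1534159859 /3362380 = 456.27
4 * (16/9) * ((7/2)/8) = 28/9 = 3.11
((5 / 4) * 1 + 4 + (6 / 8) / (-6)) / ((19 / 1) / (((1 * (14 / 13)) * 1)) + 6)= 287 / 1324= 0.22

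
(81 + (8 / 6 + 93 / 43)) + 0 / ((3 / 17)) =10900 / 129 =84.50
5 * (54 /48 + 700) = 28045 /8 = 3505.62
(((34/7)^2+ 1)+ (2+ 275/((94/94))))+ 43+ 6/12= 33819/98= 345.09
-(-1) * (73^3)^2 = 151334226289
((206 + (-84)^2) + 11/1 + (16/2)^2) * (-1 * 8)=-58696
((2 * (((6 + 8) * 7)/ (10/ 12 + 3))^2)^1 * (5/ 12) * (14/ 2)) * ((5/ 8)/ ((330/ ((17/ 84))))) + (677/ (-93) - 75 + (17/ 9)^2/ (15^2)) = -2125160249807/ 26300716200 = -80.80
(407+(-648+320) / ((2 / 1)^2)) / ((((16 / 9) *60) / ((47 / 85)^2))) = 86151 / 92480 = 0.93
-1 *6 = -6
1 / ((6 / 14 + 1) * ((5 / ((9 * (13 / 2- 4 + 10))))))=63 / 4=15.75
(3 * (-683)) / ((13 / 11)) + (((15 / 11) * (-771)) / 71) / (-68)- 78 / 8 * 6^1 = -1237239501 / 690404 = -1792.05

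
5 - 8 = -3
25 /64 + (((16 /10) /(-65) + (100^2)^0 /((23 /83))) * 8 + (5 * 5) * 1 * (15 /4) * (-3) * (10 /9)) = -135596133 /478400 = -283.44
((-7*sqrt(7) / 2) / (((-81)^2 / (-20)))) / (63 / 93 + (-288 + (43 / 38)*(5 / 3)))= -82460*sqrt(7) / 2206099071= -0.00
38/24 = 1.58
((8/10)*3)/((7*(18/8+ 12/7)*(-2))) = -8/185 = -0.04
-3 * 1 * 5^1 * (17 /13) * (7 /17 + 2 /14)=-990 /91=-10.88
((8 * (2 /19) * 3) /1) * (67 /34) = 1608 /323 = 4.98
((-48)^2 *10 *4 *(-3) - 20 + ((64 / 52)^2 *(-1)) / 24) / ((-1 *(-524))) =-35046383 / 66417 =-527.67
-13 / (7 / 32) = -416 / 7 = -59.43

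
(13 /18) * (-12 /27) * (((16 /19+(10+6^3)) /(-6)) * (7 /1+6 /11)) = 4650490 /50787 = 91.57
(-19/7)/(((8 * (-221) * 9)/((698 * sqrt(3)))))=0.21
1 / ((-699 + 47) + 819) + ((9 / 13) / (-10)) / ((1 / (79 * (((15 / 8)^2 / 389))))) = -4695869 / 108098432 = -0.04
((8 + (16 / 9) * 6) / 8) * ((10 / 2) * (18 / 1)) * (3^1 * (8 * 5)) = 25200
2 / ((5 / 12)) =24 / 5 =4.80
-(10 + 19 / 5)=-69 / 5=-13.80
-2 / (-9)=2 / 9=0.22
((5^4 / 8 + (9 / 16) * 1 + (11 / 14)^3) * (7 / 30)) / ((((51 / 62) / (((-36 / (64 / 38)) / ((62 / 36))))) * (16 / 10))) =-74299329 / 426496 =-174.21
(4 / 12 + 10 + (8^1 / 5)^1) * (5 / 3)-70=-451 / 9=-50.11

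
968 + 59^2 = 4449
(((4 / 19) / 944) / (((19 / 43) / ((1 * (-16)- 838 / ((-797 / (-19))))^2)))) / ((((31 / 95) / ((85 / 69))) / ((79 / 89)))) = 1676593511325 / 765860692747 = 2.19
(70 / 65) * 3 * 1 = 42 / 13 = 3.23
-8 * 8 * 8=-512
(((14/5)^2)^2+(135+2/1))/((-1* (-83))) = 124041/51875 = 2.39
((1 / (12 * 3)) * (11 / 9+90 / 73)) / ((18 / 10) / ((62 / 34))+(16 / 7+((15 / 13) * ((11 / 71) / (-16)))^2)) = 95421772962880 / 4579504427285037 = 0.02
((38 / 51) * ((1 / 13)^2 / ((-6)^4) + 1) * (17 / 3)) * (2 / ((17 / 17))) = 4161475 / 492804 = 8.44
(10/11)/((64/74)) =185/176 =1.05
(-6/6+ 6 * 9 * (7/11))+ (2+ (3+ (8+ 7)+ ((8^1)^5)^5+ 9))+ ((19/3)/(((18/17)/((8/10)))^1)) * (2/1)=56101713816491385138815302/1485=37778931862957161709639.93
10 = 10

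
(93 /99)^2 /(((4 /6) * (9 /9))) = 961 /726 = 1.32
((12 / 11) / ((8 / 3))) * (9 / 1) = 81 / 22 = 3.68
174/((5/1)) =174/5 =34.80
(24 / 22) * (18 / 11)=1.79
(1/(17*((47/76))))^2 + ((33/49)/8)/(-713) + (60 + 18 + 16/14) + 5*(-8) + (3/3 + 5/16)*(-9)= 9756326599177/356861051792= 27.34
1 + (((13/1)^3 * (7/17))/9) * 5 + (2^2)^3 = 86840/153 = 567.58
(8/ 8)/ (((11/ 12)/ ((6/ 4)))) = 18/ 11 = 1.64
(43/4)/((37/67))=2881/148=19.47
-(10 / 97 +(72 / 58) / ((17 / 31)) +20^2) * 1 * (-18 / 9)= 38483164 / 47821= 804.73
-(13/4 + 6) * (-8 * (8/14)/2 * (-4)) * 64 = -37888/7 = -5412.57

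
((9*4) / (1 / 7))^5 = 1016255020032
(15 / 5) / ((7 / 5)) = 15 / 7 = 2.14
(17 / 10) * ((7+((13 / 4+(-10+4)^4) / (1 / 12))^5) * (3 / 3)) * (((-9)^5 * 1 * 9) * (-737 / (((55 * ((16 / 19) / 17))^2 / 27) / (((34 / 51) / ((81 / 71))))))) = 229477191847598256520208466043060371 / 176000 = 1303847680952262821137548000000.00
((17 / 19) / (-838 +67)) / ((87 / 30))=-170 / 424821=-0.00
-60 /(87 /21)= -420 /29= -14.48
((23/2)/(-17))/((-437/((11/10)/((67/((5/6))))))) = 11/519384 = 0.00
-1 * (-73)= 73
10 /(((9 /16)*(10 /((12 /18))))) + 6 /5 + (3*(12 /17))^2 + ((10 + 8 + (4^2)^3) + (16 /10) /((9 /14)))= 160872832 /39015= 4123.36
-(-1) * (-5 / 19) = -5 / 19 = -0.26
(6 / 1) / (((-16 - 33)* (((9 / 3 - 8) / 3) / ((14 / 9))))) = 4 / 35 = 0.11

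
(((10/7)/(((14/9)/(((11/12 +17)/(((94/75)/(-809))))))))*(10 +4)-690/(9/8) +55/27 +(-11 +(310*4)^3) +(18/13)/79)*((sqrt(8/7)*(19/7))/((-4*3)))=-1321827373502092703*sqrt(14)/10728461016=-461000431.35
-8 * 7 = -56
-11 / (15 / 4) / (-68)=11 / 255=0.04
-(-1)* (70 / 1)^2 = 4900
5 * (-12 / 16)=-15 / 4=-3.75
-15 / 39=-0.38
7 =7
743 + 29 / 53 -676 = 67.55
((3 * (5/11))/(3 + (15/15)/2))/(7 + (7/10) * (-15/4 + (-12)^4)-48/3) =400/14890337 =0.00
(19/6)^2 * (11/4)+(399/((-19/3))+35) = -61/144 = -0.42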